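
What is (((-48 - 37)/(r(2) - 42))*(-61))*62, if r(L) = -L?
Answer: -160735/22 ≈ -7306.1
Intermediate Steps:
(((-48 - 37)/(r(2) - 42))*(-61))*62 = (((-48 - 37)/(-1*2 - 42))*(-61))*62 = (-85/(-2 - 42)*(-61))*62 = (-85/(-44)*(-61))*62 = (-85*(-1/44)*(-61))*62 = ((85/44)*(-61))*62 = -5185/44*62 = -160735/22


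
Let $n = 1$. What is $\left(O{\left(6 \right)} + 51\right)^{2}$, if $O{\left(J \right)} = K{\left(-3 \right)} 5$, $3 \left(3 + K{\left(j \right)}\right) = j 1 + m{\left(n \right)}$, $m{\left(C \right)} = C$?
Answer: $\frac{9604}{9} \approx 1067.1$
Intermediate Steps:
$K{\left(j \right)} = - \frac{8}{3} + \frac{j}{3}$ ($K{\left(j \right)} = -3 + \frac{j 1 + 1}{3} = -3 + \frac{j + 1}{3} = -3 + \frac{1 + j}{3} = -3 + \left(\frac{1}{3} + \frac{j}{3}\right) = - \frac{8}{3} + \frac{j}{3}$)
$O{\left(J \right)} = - \frac{55}{3}$ ($O{\left(J \right)} = \left(- \frac{8}{3} + \frac{1}{3} \left(-3\right)\right) 5 = \left(- \frac{8}{3} - 1\right) 5 = \left(- \frac{11}{3}\right) 5 = - \frac{55}{3}$)
$\left(O{\left(6 \right)} + 51\right)^{2} = \left(- \frac{55}{3} + 51\right)^{2} = \left(\frac{98}{3}\right)^{2} = \frac{9604}{9}$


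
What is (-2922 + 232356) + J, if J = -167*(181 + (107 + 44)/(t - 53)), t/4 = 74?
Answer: 48382084/243 ≈ 1.9910e+5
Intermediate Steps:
t = 296 (t = 4*74 = 296)
J = -7370378/243 (J = -167*(181 + (107 + 44)/(296 - 53)) = -167*(181 + 151/243) = -167*44134/243 = -7370378/243 ≈ -30331.)
(-2922 + 232356) + J = (-2922 + 232356) - 7370378/243 = 229434 - 7370378/243 = 48382084/243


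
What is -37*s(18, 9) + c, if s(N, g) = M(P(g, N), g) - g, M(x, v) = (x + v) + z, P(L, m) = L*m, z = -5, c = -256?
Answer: -6065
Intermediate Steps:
M(x, v) = -5 + v + x (M(x, v) = (x + v) - 5 = (v + x) - 5 = -5 + v + x)
s(N, g) = -5 + N*g (s(N, g) = (-5 + g + g*N) - g = (-5 + g + N*g) - g = -5 + N*g)
-37*s(18, 9) + c = -37*(-5 + 18*9) - 256 = -37*(-5 + 162) - 256 = -37*157 - 256 = -5809 - 256 = -6065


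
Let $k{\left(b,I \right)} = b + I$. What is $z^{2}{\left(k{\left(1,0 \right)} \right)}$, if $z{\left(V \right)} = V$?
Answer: $1$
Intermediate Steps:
$k{\left(b,I \right)} = I + b$
$z^{2}{\left(k{\left(1,0 \right)} \right)} = \left(0 + 1\right)^{2} = 1^{2} = 1$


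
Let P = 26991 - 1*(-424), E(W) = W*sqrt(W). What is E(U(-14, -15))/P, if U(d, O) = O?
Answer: -3*I*sqrt(15)/5483 ≈ -0.0021191*I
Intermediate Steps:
E(W) = W**(3/2)
P = 27415 (P = 26991 + 424 = 27415)
E(U(-14, -15))/P = (-15)**(3/2)/27415 = -15*I*sqrt(15)*(1/27415) = -3*I*sqrt(15)/5483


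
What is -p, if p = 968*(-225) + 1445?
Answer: 216355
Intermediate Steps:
p = -216355 (p = -217800 + 1445 = -216355)
-p = -1*(-216355) = 216355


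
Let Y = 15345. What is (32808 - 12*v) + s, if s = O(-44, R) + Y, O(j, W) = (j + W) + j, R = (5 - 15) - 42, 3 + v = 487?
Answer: 42205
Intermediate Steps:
v = 484 (v = -3 + 487 = 484)
R = -52 (R = -10 - 42 = -52)
O(j, W) = W + 2*j (O(j, W) = (W + j) + j = W + 2*j)
s = 15205 (s = (-52 + 2*(-44)) + 15345 = (-52 - 88) + 15345 = -140 + 15345 = 15205)
(32808 - 12*v) + s = (32808 - 12*484) + 15205 = (32808 - 5808) + 15205 = 27000 + 15205 = 42205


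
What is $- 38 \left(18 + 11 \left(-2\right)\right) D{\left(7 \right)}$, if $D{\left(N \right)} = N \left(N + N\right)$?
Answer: $14896$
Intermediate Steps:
$D{\left(N \right)} = 2 N^{2}$ ($D{\left(N \right)} = N 2 N = 2 N^{2}$)
$- 38 \left(18 + 11 \left(-2\right)\right) D{\left(7 \right)} = - 38 \left(18 + 11 \left(-2\right)\right) 2 \cdot 7^{2} = - 38 \left(18 - 22\right) 2 \cdot 49 = \left(-38\right) \left(-4\right) 98 = 152 \cdot 98 = 14896$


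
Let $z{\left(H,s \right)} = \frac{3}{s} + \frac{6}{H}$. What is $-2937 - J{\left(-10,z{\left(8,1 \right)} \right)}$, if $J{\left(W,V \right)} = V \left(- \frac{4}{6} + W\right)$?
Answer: $-2897$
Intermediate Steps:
$J{\left(W,V \right)} = V \left(- \frac{2}{3} + W\right)$ ($J{\left(W,V \right)} = V \left(\left(-4\right) \frac{1}{6} + W\right) = V \left(- \frac{2}{3} + W\right)$)
$-2937 - J{\left(-10,z{\left(8,1 \right)} \right)} = -2937 - \frac{\left(\frac{3}{1} + \frac{6}{8}\right) \left(-2 + 3 \left(-10\right)\right)}{3} = -2937 - \frac{\left(3 \cdot 1 + 6 \cdot \frac{1}{8}\right) \left(-2 - 30\right)}{3} = -2937 - \frac{1}{3} \left(3 + \frac{3}{4}\right) \left(-32\right) = -2937 - \frac{1}{3} \cdot \frac{15}{4} \left(-32\right) = -2937 - -40 = -2937 + 40 = -2897$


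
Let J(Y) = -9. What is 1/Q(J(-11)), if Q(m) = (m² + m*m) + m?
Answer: 1/153 ≈ 0.0065359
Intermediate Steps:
Q(m) = m + 2*m² (Q(m) = (m² + m²) + m = 2*m² + m = m + 2*m²)
1/Q(J(-11)) = 1/(-9*(1 + 2*(-9))) = 1/(-9*(1 - 18)) = 1/(-9*(-17)) = 1/153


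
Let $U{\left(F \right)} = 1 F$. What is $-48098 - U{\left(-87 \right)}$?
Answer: $-48011$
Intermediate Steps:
$U{\left(F \right)} = F$
$-48098 - U{\left(-87 \right)} = -48098 - -87 = -48098 + 87 = -48011$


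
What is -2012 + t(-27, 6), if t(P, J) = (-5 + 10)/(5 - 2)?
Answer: -6031/3 ≈ -2010.3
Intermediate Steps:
t(P, J) = 5/3
-2012 + t(-27, 6) = -2012 + 5/3 = -6031/3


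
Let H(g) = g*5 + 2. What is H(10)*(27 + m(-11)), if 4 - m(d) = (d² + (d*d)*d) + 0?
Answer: 64532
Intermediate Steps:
m(d) = 4 - d² - d³ (m(d) = 4 - ((d² + (d*d)*d) + 0) = 4 - ((d² + d²*d) + 0) = 4 - ((d² + d³) + 0) = 4 - (d² + d³) = 4 + (-d² - d³) = 4 - d² - d³)
H(g) = 2 + 5*g (H(g) = 5*g + 2 = 2 + 5*g)
H(10)*(27 + m(-11)) = (2 + 5*10)*(27 + (4 - 1*(-11)² - 1*(-11)³)) = (2 + 50)*(27 + (4 - 1*121 - 1*(-1331))) = 52*(27 + (4 - 121 + 1331)) = 52*(27 + 1214) = 52*1241 = 64532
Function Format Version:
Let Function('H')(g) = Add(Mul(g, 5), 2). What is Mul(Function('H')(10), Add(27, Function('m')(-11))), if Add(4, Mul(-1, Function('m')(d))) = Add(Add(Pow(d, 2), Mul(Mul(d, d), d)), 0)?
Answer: 64532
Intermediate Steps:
Function('m')(d) = Add(4, Mul(-1, Pow(d, 2)), Mul(-1, Pow(d, 3))) (Function('m')(d) = Add(4, Mul(-1, Add(Add(Pow(d, 2), Mul(Mul(d, d), d)), 0))) = Add(4, Mul(-1, Add(Add(Pow(d, 2), Mul(Pow(d, 2), d)), 0))) = Add(4, Mul(-1, Add(Add(Pow(d, 2), Pow(d, 3)), 0))) = Add(4, Mul(-1, Add(Pow(d, 2), Pow(d, 3)))) = Add(4, Add(Mul(-1, Pow(d, 2)), Mul(-1, Pow(d, 3)))) = Add(4, Mul(-1, Pow(d, 2)), Mul(-1, Pow(d, 3))))
Function('H')(g) = Add(2, Mul(5, g)) (Function('H')(g) = Add(Mul(5, g), 2) = Add(2, Mul(5, g)))
Mul(Function('H')(10), Add(27, Function('m')(-11))) = Mul(Add(2, Mul(5, 10)), Add(27, Add(4, Mul(-1, Pow(-11, 2)), Mul(-1, Pow(-11, 3))))) = Mul(Add(2, 50), Add(27, Add(4, Mul(-1, 121), Mul(-1, -1331)))) = Mul(52, Add(27, Add(4, -121, 1331))) = Mul(52, Add(27, 1214)) = Mul(52, 1241) = 64532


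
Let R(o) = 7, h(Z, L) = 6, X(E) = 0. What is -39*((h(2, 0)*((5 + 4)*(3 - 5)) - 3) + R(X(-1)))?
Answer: 4056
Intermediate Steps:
-39*((h(2, 0)*((5 + 4)*(3 - 5)) - 3) + R(X(-1))) = -39*((6*((5 + 4)*(3 - 5)) - 3) + 7) = -39*((6*(9*(-2)) - 3) + 7) = -39*((6*(-18) - 3) + 7) = -39*((-108 - 3) + 7) = -39*(-111 + 7) = -39*(-104) = 4056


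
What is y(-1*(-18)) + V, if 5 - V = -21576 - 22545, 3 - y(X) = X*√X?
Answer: 44129 - 54*√2 ≈ 44053.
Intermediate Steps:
y(X) = 3 - X^(3/2) (y(X) = 3 - X*√X = 3 - X^(3/2))
V = 44126 (V = 5 - (-21576 - 22545) = 5 - 1*(-44121) = 5 + 44121 = 44126)
y(-1*(-18)) + V = (3 - (-1*(-18))^(3/2)) + 44126 = (3 - 18^(3/2)) + 44126 = (3 - 54*√2) + 44126 = 44129 - 54*√2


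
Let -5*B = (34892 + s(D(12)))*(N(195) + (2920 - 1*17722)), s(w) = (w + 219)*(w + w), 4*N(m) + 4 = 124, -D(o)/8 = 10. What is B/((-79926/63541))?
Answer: -1979252842184/66605 ≈ -2.9716e+7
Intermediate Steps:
D(o) = -80 (D(o) = -8*10 = -80)
N(m) = 30 (N(m) = -1 + (1/4)*124 = -1 + 31 = 30)
s(w) = 2*w*(219 + w) (s(w) = (219 + w)*(2*w) = 2*w*(219 + w))
B = 186895344/5 (B = -(34892 + 2*(-80)*(219 - 80))*(30 + (2920 - 1*17722))/5 = -(34892 + 2*(-80)*139)*(30 + (2920 - 17722))/5 = -(34892 - 22240)*(30 - 14802)/5 = -12652*(-14772)/5 = -1/5*(-186895344) = 186895344/5 ≈ 3.7379e+7)
B/((-79926/63541)) = 186895344/(5*((-79926/63541))) = 186895344/(5*((-79926*1/63541))) = 186895344/(5*(-79926/63541)) = (186895344/5)*(-63541/79926) = -1979252842184/66605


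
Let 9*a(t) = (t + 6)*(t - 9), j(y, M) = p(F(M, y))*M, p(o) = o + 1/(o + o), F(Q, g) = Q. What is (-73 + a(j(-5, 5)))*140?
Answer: -2135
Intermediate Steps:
p(o) = o + 1/(2*o)
j(y, M) = M*(M + 1/(2*M)) (j(y, M) = (M + 1/(2*M))*M = M*(M + 1/(2*M)))
a(t) = (-9 + t)*(6 + t)/9 (a(t) = ((t + 6)*(t - 9))/9 = ((6 + t)*(-9 + t))/9 = ((-9 + t)*(6 + t))/9 = (-9 + t)*(6 + t)/9)
(-73 + a(j(-5, 5)))*140 = (-73 + (-6 - (½ + 5²)/3 + (½ + 5²)²/9))*140 = (-73 + (-6 - (½ + 25)/3 + (½ + 25)²/9))*140 = (-73 + (-6 - ⅓*51/2 + (51/2)²/9))*140 = (-73 + (-6 - 17/2 + (⅑)*(2601/4)))*140 = (-73 + (-6 - 17/2 + 289/4))*140 = (-73 + 231/4)*140 = -61/4*140 = -2135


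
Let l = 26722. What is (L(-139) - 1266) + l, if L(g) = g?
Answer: 25317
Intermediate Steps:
(L(-139) - 1266) + l = (-139 - 1266) + 26722 = -1405 + 26722 = 25317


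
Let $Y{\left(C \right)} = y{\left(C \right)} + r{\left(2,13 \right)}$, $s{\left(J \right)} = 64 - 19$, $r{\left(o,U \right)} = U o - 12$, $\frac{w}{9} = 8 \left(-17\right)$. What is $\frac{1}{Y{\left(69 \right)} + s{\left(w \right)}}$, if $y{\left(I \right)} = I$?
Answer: $\frac{1}{128} \approx 0.0078125$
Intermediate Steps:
$w = -1224$ ($w = 9 \cdot 8 \left(-17\right) = 9 \left(-136\right) = -1224$)
$r{\left(o,U \right)} = -12 + U o$
$s{\left(J \right)} = 45$
$Y{\left(C \right)} = 14 + C$ ($Y{\left(C \right)} = C + \left(-12 + 13 \cdot 2\right) = C + \left(-12 + 26\right) = C + 14 = 14 + C$)
$\frac{1}{Y{\left(69 \right)} + s{\left(w \right)}} = \frac{1}{\left(14 + 69\right) + 45} = \frac{1}{83 + 45} = \frac{1}{128}$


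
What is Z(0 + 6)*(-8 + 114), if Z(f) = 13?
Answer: 1378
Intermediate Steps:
Z(0 + 6)*(-8 + 114) = 13*(-8 + 114) = 13*106 = 1378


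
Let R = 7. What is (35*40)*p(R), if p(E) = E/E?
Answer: 1400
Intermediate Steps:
p(E) = 1
(35*40)*p(R) = (35*40)*1 = 1400*1 = 1400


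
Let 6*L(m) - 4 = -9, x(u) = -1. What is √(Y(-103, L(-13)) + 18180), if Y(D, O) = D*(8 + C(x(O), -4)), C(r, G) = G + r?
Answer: √17871 ≈ 133.68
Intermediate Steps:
L(m) = -⅚ (L(m) = ⅔ + (⅙)*(-9) = ⅔ - 3/2 = -⅚)
Y(D, O) = 3*D (Y(D, O) = D*(8 + (-4 - 1)) = D*(8 - 5) = D*3 = 3*D)
√(Y(-103, L(-13)) + 18180) = √(3*(-103) + 18180) = √(-309 + 18180) = √17871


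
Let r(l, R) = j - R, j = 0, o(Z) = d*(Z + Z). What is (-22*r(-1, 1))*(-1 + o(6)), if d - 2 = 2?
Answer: 1034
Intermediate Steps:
d = 4 (d = 2 + 2 = 4)
o(Z) = 8*Z (o(Z) = 4*(Z + Z) = 4*(2*Z) = 8*Z)
r(l, R) = -R (r(l, R) = 0 - R = -R)
(-22*r(-1, 1))*(-1 + o(6)) = (-(-22))*(-1 + 8*6) = (-22*(-1))*(-1 + 48) = 22*47 = 1034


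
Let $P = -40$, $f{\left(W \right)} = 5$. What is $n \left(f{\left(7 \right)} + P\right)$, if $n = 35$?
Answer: $-1225$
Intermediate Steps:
$n \left(f{\left(7 \right)} + P\right) = 35 \left(5 - 40\right) = 35 \left(-35\right) = -1225$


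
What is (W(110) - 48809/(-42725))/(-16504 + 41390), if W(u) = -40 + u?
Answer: 3039559/1063254350 ≈ 0.0028587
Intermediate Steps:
(W(110) - 48809/(-42725))/(-16504 + 41390) = ((-40 + 110) - 48809/(-42725))/(-16504 + 41390) = (70 - 48809*(-1/42725))/24886 = (70 + 48809/42725)*(1/24886) = (3039559/42725)*(1/24886) = 3039559/1063254350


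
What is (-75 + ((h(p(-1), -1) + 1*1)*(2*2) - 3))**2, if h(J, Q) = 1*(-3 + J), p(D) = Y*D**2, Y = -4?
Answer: 10404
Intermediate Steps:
p(D) = -4*D**2
h(J, Q) = -3 + J
(-75 + ((h(p(-1), -1) + 1*1)*(2*2) - 3))**2 = (-75 + (((-3 - 4*(-1)**2) + 1*1)*(2*2) - 3))**2 = (-75 + (((-3 - 4*1) + 1)*4 - 3))**2 = (-75 + (((-3 - 4) + 1)*4 - 3))**2 = (-75 + ((-7 + 1)*4 - 3))**2 = (-75 + (-6*4 - 3))**2 = (-75 + (-24 - 3))**2 = (-75 - 27)**2 = (-102)**2 = 10404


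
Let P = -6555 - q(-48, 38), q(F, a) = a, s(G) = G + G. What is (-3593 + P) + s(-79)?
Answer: -10344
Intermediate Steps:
s(G) = 2*G
P = -6593 (P = -6555 - 1*38 = -6555 - 38 = -6593)
(-3593 + P) + s(-79) = (-3593 - 6593) + 2*(-79) = -10186 - 158 = -10344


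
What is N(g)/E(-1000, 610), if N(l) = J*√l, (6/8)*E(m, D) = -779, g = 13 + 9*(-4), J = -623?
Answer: 1869*I*√23/3116 ≈ 2.8766*I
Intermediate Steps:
g = -23 (g = 13 - 36 = -23)
E(m, D) = -3116/3 (E(m, D) = (4/3)*(-779) = -3116/3)
N(l) = -623*√l
N(g)/E(-1000, 610) = (-623*I*√23)/(-3116/3) = -623*I*√23*(-3/3116) = 1869*I*√23/3116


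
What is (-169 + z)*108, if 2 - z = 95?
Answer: -28296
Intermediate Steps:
z = -93 (z = 2 - 1*95 = 2 - 95 = -93)
(-169 + z)*108 = (-169 - 93)*108 = -262*108 = -28296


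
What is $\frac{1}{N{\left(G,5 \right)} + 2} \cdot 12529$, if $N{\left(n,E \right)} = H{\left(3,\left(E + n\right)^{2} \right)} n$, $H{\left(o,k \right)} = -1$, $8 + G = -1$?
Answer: $1139$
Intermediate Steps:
$G = -9$ ($G = -8 - 1 = -9$)
$N{\left(n,E \right)} = - n$
$\frac{1}{N{\left(G,5 \right)} + 2} \cdot 12529 = \frac{1}{\left(-1\right) \left(-9\right) + 2} \cdot 12529 = \frac{1}{9 + 2} \cdot 12529 = \frac{1}{11} \cdot 12529 = 1139$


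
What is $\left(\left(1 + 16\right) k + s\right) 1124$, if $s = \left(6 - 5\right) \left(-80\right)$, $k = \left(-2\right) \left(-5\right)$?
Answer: $101160$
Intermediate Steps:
$k = 10$
$s = -80$ ($s = \left(6 - 5\right) \left(-80\right) = 1 \left(-80\right) = -80$)
$\left(\left(1 + 16\right) k + s\right) 1124 = \left(\left(1 + 16\right) 10 - 80\right) 1124 = \left(17 \cdot 10 - 80\right) 1124 = \left(170 - 80\right) 1124 = 90 \cdot 1124 = 101160$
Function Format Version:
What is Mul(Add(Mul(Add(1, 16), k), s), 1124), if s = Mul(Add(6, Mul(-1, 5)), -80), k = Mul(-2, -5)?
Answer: 101160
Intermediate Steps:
k = 10
s = -80 (s = Mul(Add(6, -5), -80) = Mul(1, -80) = -80)
Mul(Add(Mul(Add(1, 16), k), s), 1124) = Mul(Add(Mul(Add(1, 16), 10), -80), 1124) = Mul(Add(Mul(17, 10), -80), 1124) = Mul(Add(170, -80), 1124) = Mul(90, 1124) = 101160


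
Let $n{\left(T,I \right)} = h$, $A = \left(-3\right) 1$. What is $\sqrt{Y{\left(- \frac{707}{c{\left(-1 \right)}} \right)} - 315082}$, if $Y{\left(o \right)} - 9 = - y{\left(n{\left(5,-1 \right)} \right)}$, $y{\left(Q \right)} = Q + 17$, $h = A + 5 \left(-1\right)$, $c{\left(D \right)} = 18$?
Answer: $i \sqrt{315082} \approx 561.32 i$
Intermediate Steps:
$A = -3$
$h = -8$ ($h = -3 + 5 \left(-1\right) = -3 - 5 = -8$)
$n{\left(T,I \right)} = -8$
$y{\left(Q \right)} = 17 + Q$
$Y{\left(o \right)} = 0$ ($Y{\left(o \right)} = 9 - \left(17 - 8\right) = 9 - 9 = 0$)
$\sqrt{Y{\left(- \frac{707}{c{\left(-1 \right)}} \right)} - 315082} = \sqrt{0 - 315082} = \sqrt{-315082} = i \sqrt{315082}$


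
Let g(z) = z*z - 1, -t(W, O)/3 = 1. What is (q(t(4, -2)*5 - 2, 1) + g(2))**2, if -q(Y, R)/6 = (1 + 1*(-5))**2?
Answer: 8649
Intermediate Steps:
t(W, O) = -3 (t(W, O) = -3*1 = -3)
g(z) = -1 + z**2 (g(z) = z**2 - 1 = -1 + z**2)
q(Y, R) = -96 (q(Y, R) = -6*(1 + 1*(-5))**2 = -6*(1 - 5)**2 = -6*(-4)**2 = -6*16 = -96)
(q(t(4, -2)*5 - 2, 1) + g(2))**2 = (-96 + (-1 + 2**2))**2 = (-96 + (-1 + 4))**2 = (-96 + 3)**2 = (-93)**2 = 8649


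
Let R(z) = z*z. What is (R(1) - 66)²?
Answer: 4225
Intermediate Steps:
R(z) = z²
(R(1) - 66)² = (1² - 66)² = (1 - 66)² = (-65)² = 4225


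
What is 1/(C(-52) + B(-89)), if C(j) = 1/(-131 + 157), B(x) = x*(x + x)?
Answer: 26/411893 ≈ 6.3123e-5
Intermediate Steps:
B(x) = 2*x² (B(x) = x*(2*x) = 2*x²)
C(j) = 1/26
1/(C(-52) + B(-89)) = 1/(1/26 + 2*(-89)²) = 1/(1/26 + 2*7921) = 1/(1/26 + 15842) = 1/(411893/26) = 26/411893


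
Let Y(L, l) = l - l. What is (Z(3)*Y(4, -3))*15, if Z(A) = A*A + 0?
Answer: 0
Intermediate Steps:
Z(A) = A² (Z(A) = A² + 0 = A²)
Y(L, l) = 0
(Z(3)*Y(4, -3))*15 = (3²*0)*15 = (9*0)*15 = 0*15 = 0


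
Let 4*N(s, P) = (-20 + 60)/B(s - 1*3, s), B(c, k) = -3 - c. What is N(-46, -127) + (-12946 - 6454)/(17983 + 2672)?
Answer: -68585/95013 ≈ -0.72185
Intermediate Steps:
N(s, P) = -10/s (N(s, P) = ((-20 + 60)/(-3 - (s - 1*3)))/4 = (40/(-3 - (s - 3)))/4 = (40/(-3 - (-3 + s)))/4 = (40/(-3 + (3 - s)))/4 = (40/((-s)))/4 = (40*(-1/s))/4 = (-40/s)/4 = -10/s)
N(-46, -127) + (-12946 - 6454)/(17983 + 2672) = -10/(-46) + (-12946 - 6454)/(17983 + 2672) = -10*(-1/46) - 19400/20655 = 5/23 - 19400*1/20655 = 5/23 - 3880/4131 = -68585/95013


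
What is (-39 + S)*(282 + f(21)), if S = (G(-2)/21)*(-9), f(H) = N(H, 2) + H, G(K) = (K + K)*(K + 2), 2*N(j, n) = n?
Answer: -11856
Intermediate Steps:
N(j, n) = n/2
G(K) = 2*K*(2 + K) (G(K) = (2*K)*(2 + K) = 2*K*(2 + K))
f(H) = 1 + H (f(H) = (½)*2 + H = 1 + H)
S = 0 (S = ((2*(-2)*(2 - 2))/21)*(-9) = ((2*(-2)*0)*(1/21))*(-9) = (0*(1/21))*(-9) = 0*(-9) = 0)
(-39 + S)*(282 + f(21)) = (-39 + 0)*(282 + (1 + 21)) = -39*(282 + 22) = -39*304 = -11856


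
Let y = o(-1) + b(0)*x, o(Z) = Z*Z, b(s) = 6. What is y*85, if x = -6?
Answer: -2975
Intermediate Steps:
o(Z) = Z**2
y = -35 (y = (-1)**2 + 6*(-6) = 1 - 36 = -35)
y*85 = -35*85 = -2975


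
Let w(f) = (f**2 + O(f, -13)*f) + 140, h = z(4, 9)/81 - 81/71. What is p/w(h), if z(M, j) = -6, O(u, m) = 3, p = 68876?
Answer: 126555827382/253257311 ≈ 499.71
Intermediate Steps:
h = -2329/1917 (h = -6/81 - 81/71 = -6*1/81 - 81*1/71 = -2/27 - 81/71 = -2329/1917 ≈ -1.2149)
w(f) = 140 + f**2 + 3*f (w(f) = (f**2 + 3*f) + 140 = 140 + f**2 + 3*f)
p/w(h) = 68876/(140 + (-2329/1917)**2 + 3*(-2329/1917)) = 68876/(140 + 5424241/3674889 - 2329/639) = 68876/(506514622/3674889) = 68876*(3674889/506514622) = 126555827382/253257311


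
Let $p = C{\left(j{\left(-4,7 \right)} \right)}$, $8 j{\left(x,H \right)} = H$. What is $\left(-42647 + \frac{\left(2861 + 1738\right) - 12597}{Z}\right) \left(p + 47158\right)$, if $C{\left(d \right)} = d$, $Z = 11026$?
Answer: $- \frac{44351395876305}{22052} \approx -2.0112 \cdot 10^{9}$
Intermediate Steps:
$j{\left(x,H \right)} = \frac{H}{8}$
$p = \frac{7}{8}$ ($p = \frac{1}{8} \cdot 7 = \frac{7}{8} \approx 0.875$)
$\left(-42647 + \frac{\left(2861 + 1738\right) - 12597}{Z}\right) \left(p + 47158\right) = \left(-42647 + \frac{\left(2861 + 1738\right) - 12597}{11026}\right) \left(\frac{7}{8} + 47158\right) = \left(-42647 + \left(4599 - 12597\right) \frac{1}{11026}\right) \frac{377271}{8} = \left(-42647 - \frac{3999}{5513}\right) \frac{377271}{8} = \left(- \frac{235116910}{5513}\right) \frac{377271}{8} = - \frac{44351395876305}{22052}$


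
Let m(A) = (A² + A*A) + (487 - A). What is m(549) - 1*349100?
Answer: 253640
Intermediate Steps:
m(A) = 487 - A + 2*A² (m(A) = (A² + A²) + (487 - A) = 2*A² + (487 - A) = 487 - A + 2*A²)
m(549) - 1*349100 = (487 - 1*549 + 2*549²) - 1*349100 = (487 - 549 + 2*301401) - 349100 = (487 - 549 + 602802) - 349100 = 602740 - 349100 = 253640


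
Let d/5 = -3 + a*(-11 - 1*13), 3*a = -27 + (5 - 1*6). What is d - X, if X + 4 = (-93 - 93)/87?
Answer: 32223/29 ≈ 1111.1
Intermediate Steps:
a = -28/3 (a = (-27 + (5 - 1*6))/3 = (-27 + (5 - 6))/3 = (-27 - 1)/3 = (⅓)*(-28) = -28/3 ≈ -9.3333)
d = 1105 (d = 5*(-3 - 28*(-11 - 1*13)/3) = 5*(-3 - 28*(-11 - 13)/3) = 5*(-3 - 28/3*(-24)) = 5*(-3 + 224) = 5*221 = 1105)
X = -178/29 (X = -4 + (-93 - 93)/87 = -4 + (1/87)*(-186) = -4 - 62/29 = -178/29 ≈ -6.1379)
d - X = 1105 - 1*(-178/29) = 1105 + 178/29 = 32223/29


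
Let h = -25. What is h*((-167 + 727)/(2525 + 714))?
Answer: -14000/3239 ≈ -4.3223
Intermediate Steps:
h*((-167 + 727)/(2525 + 714)) = -25*(-167 + 727)/(2525 + 714) = -14000/3239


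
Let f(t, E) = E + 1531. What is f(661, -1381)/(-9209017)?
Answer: -150/9209017 ≈ -1.6288e-5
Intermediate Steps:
f(t, E) = 1531 + E
f(661, -1381)/(-9209017) = (1531 - 1381)/(-9209017) = 150*(-1/9209017) = -150/9209017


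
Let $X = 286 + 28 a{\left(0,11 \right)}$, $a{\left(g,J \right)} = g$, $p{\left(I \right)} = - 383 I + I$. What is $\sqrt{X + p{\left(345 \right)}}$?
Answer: $4 i \sqrt{8219} \approx 362.63 i$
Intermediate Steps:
$p{\left(I \right)} = - 382 I$
$X = 286$ ($X = 286 + 28 \cdot 0 = 286 + 0 = 286$)
$\sqrt{X + p{\left(345 \right)}} = \sqrt{286 - 131790} = \sqrt{-131504} = 4 i \sqrt{8219}$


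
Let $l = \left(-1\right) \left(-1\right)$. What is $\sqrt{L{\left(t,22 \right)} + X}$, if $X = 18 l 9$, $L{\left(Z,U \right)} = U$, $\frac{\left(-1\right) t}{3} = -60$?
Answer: $2 \sqrt{46} \approx 13.565$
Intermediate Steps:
$t = 180$ ($t = \left(-3\right) \left(-60\right) = 180$)
$l = 1$
$X = 162$ ($X = 18 \cdot 1 \cdot 9 = 18 \cdot 9 = 162$)
$\sqrt{L{\left(t,22 \right)} + X} = \sqrt{22 + 162} = \sqrt{184} = 2 \sqrt{46}$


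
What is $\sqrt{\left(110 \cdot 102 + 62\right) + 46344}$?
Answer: $\sqrt{57626} \approx 240.05$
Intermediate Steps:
$\sqrt{\left(110 \cdot 102 + 62\right) + 46344} = \sqrt{\left(11220 + 62\right) + 46344} = \sqrt{11282 + 46344} = \sqrt{57626}$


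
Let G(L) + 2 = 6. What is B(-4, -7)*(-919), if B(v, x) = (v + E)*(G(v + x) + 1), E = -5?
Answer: 41355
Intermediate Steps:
G(L) = 4 (G(L) = -2 + 6 = 4)
B(v, x) = -25 + 5*v (B(v, x) = (v - 5)*(4 + 1) = (-5 + v)*5 = -25 + 5*v)
B(-4, -7)*(-919) = (-25 + 5*(-4))*(-919) = (-25 - 20)*(-919) = -45*(-919) = 41355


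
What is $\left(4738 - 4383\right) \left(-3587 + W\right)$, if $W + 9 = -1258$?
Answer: $-1723170$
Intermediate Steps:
$W = -1267$ ($W = -9 - 1258 = -1267$)
$\left(4738 - 4383\right) \left(-3587 + W\right) = \left(4738 - 4383\right) \left(-3587 - 1267\right) = 355 \left(-4854\right) = -1723170$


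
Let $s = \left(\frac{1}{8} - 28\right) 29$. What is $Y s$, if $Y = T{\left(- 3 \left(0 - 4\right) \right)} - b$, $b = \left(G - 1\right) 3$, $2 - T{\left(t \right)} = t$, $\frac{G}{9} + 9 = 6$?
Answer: $- \frac{239279}{4} \approx -59820.0$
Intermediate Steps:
$G = -27$ ($G = -81 + 9 \cdot 6 = -81 + 54 = -27$)
$T{\left(t \right)} = 2 - t$
$b = -84$ ($b = \left(-27 - 1\right) 3 = \left(-28\right) 3 = -84$)
$s = - \frac{6467}{8}$ ($s = \left(\frac{1}{8} - 28\right) 29 = \left(- \frac{223}{8}\right) 29 = - \frac{6467}{8} \approx -808.38$)
$Y = 74$ ($Y = \left(2 - - 3 \left(0 - 4\right)\right) - -84 = \left(2 - \left(-3\right) \left(-4\right)\right) + 84 = \left(2 - 12\right) + 84 = -10 + 84 = 74$)
$Y s = 74 \left(- \frac{6467}{8}\right) = - \frac{239279}{4}$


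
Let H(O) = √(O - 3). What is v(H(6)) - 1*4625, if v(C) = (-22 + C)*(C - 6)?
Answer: -4490 - 28*√3 ≈ -4538.5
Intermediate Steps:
H(O) = √(-3 + O)
v(C) = (-22 + C)*(-6 + C)
v(H(6)) - 1*4625 = (132 + (√(-3 + 6))² - 28*√(-3 + 6)) - 1*4625 = (132 + (√3)² - 28*√3) - 4625 = (132 + 3 - 28*√3) - 4625 = (135 - 28*√3) - 4625 = -4490 - 28*√3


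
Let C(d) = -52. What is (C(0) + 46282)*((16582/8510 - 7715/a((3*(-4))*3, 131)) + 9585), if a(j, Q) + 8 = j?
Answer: 367366861629/814 ≈ 4.5131e+8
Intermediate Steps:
a(j, Q) = -8 + j
(C(0) + 46282)*((16582/8510 - 7715/a((3*(-4))*3, 131)) + 9585) = (-52 + 46282)*((16582/8510 - 7715/(-8 + (3*(-4))*3)) + 9585) = 46230*((16582*(1/8510) - 7715/(-8 - 12*3)) + 9585) = 46230*((8291/4255 - 7715/(-8 - 36)) + 9585) = 46230*((8291/4255 - 7715/(-44)) + 9585) = 46230*((8291/4255 - 7715*(-1/44)) + 9585) = 46230*((8291/4255 + 7715/44) + 9585) = 46230*(33192129/187220 + 9585) = 46230*(1827695829/187220) = 367366861629/814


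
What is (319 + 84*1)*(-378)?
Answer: -152334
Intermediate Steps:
(319 + 84*1)*(-378) = (319 + 84)*(-378) = 403*(-378) = -152334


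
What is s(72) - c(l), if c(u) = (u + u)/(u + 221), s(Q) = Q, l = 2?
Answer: 16052/223 ≈ 71.982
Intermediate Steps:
c(u) = 2*u/(221 + u) (c(u) = (2*u)/(221 + u) = 2*u/(221 + u))
s(72) - c(l) = 72 - 2*2/(221 + 2) = 72 - 2*2/223 = 72 - 1*4/223 = 72 - 4/223 = 16052/223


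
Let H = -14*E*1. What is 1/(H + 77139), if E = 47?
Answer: 1/76481 ≈ 1.3075e-5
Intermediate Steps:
H = -658 (H = -14*47*1 = -658*1 = -658)
1/(H + 77139) = 1/(-658 + 77139) = 1/76481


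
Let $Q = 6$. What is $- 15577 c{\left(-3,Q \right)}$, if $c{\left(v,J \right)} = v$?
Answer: $46731$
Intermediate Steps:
$- 15577 c{\left(-3,Q \right)} = \left(-15577\right) \left(-3\right) = 46731$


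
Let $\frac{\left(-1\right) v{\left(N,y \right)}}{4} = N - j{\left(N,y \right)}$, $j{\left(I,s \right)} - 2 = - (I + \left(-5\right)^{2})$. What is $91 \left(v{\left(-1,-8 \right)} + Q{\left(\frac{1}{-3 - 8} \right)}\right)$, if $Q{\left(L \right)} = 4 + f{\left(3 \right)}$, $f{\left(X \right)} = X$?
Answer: $-7007$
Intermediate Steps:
$j{\left(I,s \right)} = -23 - I$ ($j{\left(I,s \right)} = 2 - \left(I + \left(-5\right)^{2}\right) = 2 - \left(I + 25\right) = 2 - \left(25 + I\right) = -23 - I$)
$Q{\left(L \right)} = 7$ ($Q{\left(L \right)} = 4 + 3 = 7$)
$v{\left(N,y \right)} = -92 - 8 N$ ($v{\left(N,y \right)} = - 4 \left(N - \left(-23 - N\right)\right) = - 4 \left(N + \left(23 + N\right)\right) = - 4 \left(23 + 2 N\right) = -92 - 8 N$)
$91 \left(v{\left(-1,-8 \right)} + Q{\left(\frac{1}{-3 - 8} \right)}\right) = 91 \left(\left(-92 - -8\right) + 7\right) = 91 \left(\left(-92 + 8\right) + 7\right) = 91 \left(-84 + 7\right) = 91 \left(-77\right) = -7007$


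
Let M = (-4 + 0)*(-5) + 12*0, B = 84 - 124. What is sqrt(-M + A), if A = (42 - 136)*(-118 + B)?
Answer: 12*sqrt(103) ≈ 121.79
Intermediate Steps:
B = -40
M = 20 (M = -4*(-5) + 0 = 20 + 0 = 20)
A = 14852 (A = (42 - 136)*(-118 - 40) = -94*(-158) = 14852)
sqrt(-M + A) = sqrt(-1*20 + 14852) = sqrt(-20 + 14852) = sqrt(14832) = 12*sqrt(103)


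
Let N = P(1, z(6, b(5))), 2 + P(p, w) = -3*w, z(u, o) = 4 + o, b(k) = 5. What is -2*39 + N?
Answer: -107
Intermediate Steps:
P(p, w) = -2 - 3*w
N = -29 (N = -2 - 3*(4 + 5) = -2 - 3*9 = -2 - 27 = -29)
-2*39 + N = -2*39 - 29 = -78 - 29 = -107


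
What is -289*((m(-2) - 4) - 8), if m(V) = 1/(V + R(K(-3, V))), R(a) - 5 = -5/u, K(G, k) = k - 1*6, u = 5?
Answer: 6647/2 ≈ 3323.5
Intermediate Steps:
K(G, k) = -6 + k (K(G, k) = k - 6 = -6 + k)
R(a) = 4 (R(a) = 5 - 5/5 = 5 - 5*1/5 = 5 - 1 = 4)
m(V) = 1/(4 + V) (m(V) = 1/(V + 4) = 1/(4 + V))
-289*((m(-2) - 4) - 8) = -289*((1/(4 - 2) - 4) - 8) = -289*((1/2 - 4) - 8) = -289*(-7/2 - 8) = -289*(-23/2) = 6647/2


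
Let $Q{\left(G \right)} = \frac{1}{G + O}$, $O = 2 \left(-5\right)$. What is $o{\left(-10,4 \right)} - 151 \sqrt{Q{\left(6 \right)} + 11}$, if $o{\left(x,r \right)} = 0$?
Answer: $- \frac{151 \sqrt{43}}{2} \approx -495.09$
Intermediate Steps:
$O = -10$
$Q{\left(G \right)} = \frac{1}{-10 + G}$ ($Q{\left(G \right)} = \frac{1}{G - 10} = \frac{1}{-10 + G}$)
$o{\left(-10,4 \right)} - 151 \sqrt{Q{\left(6 \right)} + 11} = 0 - 151 \sqrt{\frac{1}{-10 + 6} + 11} = 0 - 151 \sqrt{\frac{1}{-4} + 11} = 0 - 151 \sqrt{- \frac{1}{4} + 11} = 0 - 151 \sqrt{\frac{43}{4}} = 0 - 151 \frac{\sqrt{43}}{2} = 0 - \frac{151 \sqrt{43}}{2} = - \frac{151 \sqrt{43}}{2}$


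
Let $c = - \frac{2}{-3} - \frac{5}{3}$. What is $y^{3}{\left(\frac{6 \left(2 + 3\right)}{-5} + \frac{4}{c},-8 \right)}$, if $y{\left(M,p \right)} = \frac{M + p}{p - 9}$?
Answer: $\frac{5832}{4913} \approx 1.1871$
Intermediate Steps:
$c = -1$ ($c = \left(-2\right) \left(- \frac{1}{3}\right) - \frac{5}{3} = \frac{2}{3} - \frac{5}{3} = -1$)
$y{\left(M,p \right)} = \frac{M + p}{-9 + p}$
$y^{3}{\left(\frac{6 \left(2 + 3\right)}{-5} + \frac{4}{c},-8 \right)} = \left(\frac{\left(\frac{6 \left(2 + 3\right)}{-5} + \frac{4}{-1}\right) - 8}{-9 - 8}\right)^{3} = \left(\frac{\left(6 \cdot 5 \left(- \frac{1}{5}\right) + 4 \left(-1\right)\right) - 8}{-17}\right)^{3} = \left(- \frac{\left(30 \left(- \frac{1}{5}\right) - 4\right) - 8}{17}\right)^{3} = \left(- \frac{\left(-6 - 4\right) - 8}{17}\right)^{3} = \left(- \frac{-10 - 8}{17}\right)^{3} = \left(\left(- \frac{1}{17}\right) \left(-18\right)\right)^{3} = \left(\frac{18}{17}\right)^{3} = \frac{5832}{4913}$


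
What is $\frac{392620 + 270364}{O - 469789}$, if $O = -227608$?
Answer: $- \frac{662984}{697397} \approx -0.95065$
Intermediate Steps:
$\frac{392620 + 270364}{O - 469789} = \frac{392620 + 270364}{-227608 - 469789} = \frac{662984}{-697397} = 662984 \left(- \frac{1}{697397}\right) = - \frac{662984}{697397}$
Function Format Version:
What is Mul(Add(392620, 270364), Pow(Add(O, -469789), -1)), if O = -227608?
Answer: Rational(-662984, 697397) ≈ -0.95065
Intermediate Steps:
Mul(Add(392620, 270364), Pow(Add(O, -469789), -1)) = Mul(Add(392620, 270364), Pow(Add(-227608, -469789), -1)) = Mul(662984, Pow(-697397, -1)) = Mul(662984, Rational(-1, 697397)) = Rational(-662984, 697397)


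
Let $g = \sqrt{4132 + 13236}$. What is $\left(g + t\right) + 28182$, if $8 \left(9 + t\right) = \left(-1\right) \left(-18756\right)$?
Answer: $\frac{61035}{2} + 2 \sqrt{4342} \approx 30649.0$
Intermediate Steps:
$t = \frac{4671}{2}$ ($t = -9 + \frac{\left(-1\right) \left(-18756\right)}{8} = -9 + \frac{1}{8} \cdot 18756 = -9 + \frac{4689}{2} = \frac{4671}{2} \approx 2335.5$)
$g = 2 \sqrt{4342}$ ($g = \sqrt{17368} = 2 \sqrt{4342} \approx 131.79$)
$\left(g + t\right) + 28182 = \left(2 \sqrt{4342} + \frac{4671}{2}\right) + 28182 = \left(\frac{4671}{2} + 2 \sqrt{4342}\right) + 28182 = \frac{61035}{2} + 2 \sqrt{4342}$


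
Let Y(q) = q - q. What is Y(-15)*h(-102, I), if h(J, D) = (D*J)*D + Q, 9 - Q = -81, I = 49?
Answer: 0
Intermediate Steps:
Y(q) = 0
Q = 90 (Q = 9 - 1*(-81) = 9 + 81 = 90)
h(J, D) = 90 + J*D**2 (h(J, D) = (D*J)*D + 90 = J*D**2 + 90 = 90 + J*D**2)
Y(-15)*h(-102, I) = 0*(90 - 102*49**2) = 0*(90 - 102*2401) = 0*(90 - 244902) = 0*(-244812) = 0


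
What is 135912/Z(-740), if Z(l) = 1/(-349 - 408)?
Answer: -102885384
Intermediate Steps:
Z(l) = -1/757 (Z(l) = 1/(-757) = -1/757)
135912/Z(-740) = 135912/(-1/757) = 135912*(-757) = -102885384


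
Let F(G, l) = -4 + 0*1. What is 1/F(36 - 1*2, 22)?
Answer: -¼ ≈ -0.25000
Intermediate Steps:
F(G, l) = -4 (F(G, l) = -4 + 0 = -4)
1/F(36 - 1*2, 22) = 1/(-4) = -¼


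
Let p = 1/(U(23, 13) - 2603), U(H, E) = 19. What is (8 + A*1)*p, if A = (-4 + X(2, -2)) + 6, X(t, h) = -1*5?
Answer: -5/2584 ≈ -0.0019350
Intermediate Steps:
X(t, h) = -5
A = -3 (A = (-4 - 5) + 6 = -9 + 6 = -3)
p = -1/2584 (p = 1/(19 - 2603) = 1/(-2584) = -1/2584 ≈ -0.00038700)
(8 + A*1)*p = (8 - 3*1)*(-1/2584) = (8 - 3)*(-1/2584) = 5*(-1/2584) = -5/2584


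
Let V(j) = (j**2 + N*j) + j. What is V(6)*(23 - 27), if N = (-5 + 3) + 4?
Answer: -216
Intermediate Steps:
N = 2 (N = -2 + 4 = 2)
V(j) = j**2 + 3*j (V(j) = (j**2 + 2*j) + j = j**2 + 3*j)
V(6)*(23 - 27) = (6*(3 + 6))*(23 - 27) = (6*9)*(-4) = 54*(-4) = -216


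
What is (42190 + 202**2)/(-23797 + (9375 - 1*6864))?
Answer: -41497/10643 ≈ -3.8990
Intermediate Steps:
(42190 + 202**2)/(-23797 + (9375 - 1*6864)) = (42190 + 40804)/(-23797 + (9375 - 6864)) = 82994/(-23797 + 2511) = 82994/(-21286) = 82994*(-1/21286) = -41497/10643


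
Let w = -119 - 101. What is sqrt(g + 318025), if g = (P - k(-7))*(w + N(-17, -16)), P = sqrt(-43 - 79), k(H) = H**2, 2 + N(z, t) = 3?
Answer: sqrt(328756 - 219*I*sqrt(122)) ≈ 573.38 - 2.109*I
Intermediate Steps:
N(z, t) = 1 (N(z, t) = -2 + 3 = 1)
P = I*sqrt(122) (P = sqrt(-122) = I*sqrt(122) ≈ 11.045*I)
w = -220
g = 10731 - 219*I*sqrt(122) (g = (I*sqrt(122) - 1*(-7)**2)*(-220 + 1) = (I*sqrt(122) - 1*49)*(-219) = (I*sqrt(122) - 49)*(-219) = (-49 + I*sqrt(122))*(-219) = 10731 - 219*I*sqrt(122) ≈ 10731.0 - 2418.9*I)
sqrt(g + 318025) = sqrt((10731 - 219*I*sqrt(122)) + 318025) = sqrt(328756 - 219*I*sqrt(122))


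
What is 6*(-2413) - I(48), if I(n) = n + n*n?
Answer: -16830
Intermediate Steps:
I(n) = n + n²
6*(-2413) - I(48) = 6*(-2413) - 48*(1 + 48) = -14478 - 48*49 = -14478 - 1*2352 = -14478 - 2352 = -16830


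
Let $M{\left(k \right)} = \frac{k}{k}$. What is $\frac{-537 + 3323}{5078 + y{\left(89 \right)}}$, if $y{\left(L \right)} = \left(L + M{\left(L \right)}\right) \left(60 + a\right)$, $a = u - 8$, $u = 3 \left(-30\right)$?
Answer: $\frac{1393}{829} \approx 1.6803$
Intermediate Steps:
$u = -90$
$M{\left(k \right)} = 1$
$a = -98$ ($a = -90 - 8 = -98$)
$y{\left(L \right)} = -38 - 38 L$ ($y{\left(L \right)} = \left(L + 1\right) \left(60 - 98\right) = \left(1 + L\right) \left(-38\right) = -38 - 38 L$)
$\frac{-537 + 3323}{5078 + y{\left(89 \right)}} = \frac{-537 + 3323}{5078 - 3420} = \frac{2786}{5078 - 3420} = \frac{2786}{1658} = 2786 \cdot \frac{1}{1658} = \frac{1393}{829}$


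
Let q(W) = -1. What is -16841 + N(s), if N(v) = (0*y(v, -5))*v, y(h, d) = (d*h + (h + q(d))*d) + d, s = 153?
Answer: -16841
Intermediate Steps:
y(h, d) = d + d*h + d*(-1 + h) (y(h, d) = (d*h + (h - 1)*d) + d = (d*h + (-1 + h)*d) + d = (d*h + d*(-1 + h)) + d = d + d*h + d*(-1 + h))
N(v) = 0 (N(v) = (0*(2*(-5)*v))*v = (0*(-10*v))*v = 0*v = 0)
-16841 + N(s) = -16841 + 0 = -16841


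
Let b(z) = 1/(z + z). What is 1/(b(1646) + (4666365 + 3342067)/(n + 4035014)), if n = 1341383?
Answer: 17699098924/26369134541 ≈ 0.67121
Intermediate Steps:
b(z) = 1/(2*z)
1/(b(1646) + (4666365 + 3342067)/(n + 4035014)) = 1/((1/2)/1646 + (4666365 + 3342067)/(1341383 + 4035014)) = 1/((1/2)*(1/1646) + 8008432/5376397) = 1/(1/3292 + 8008432*(1/5376397)) = 1/(1/3292 + 8008432/5376397) = 1/(26369134541/17699098924) = 17699098924/26369134541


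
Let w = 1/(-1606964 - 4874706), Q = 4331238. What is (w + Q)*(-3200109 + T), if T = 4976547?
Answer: 24935554132357825521/3240835 ≈ 7.6942e+12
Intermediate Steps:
w = -1/6481670 (w = 1/(-6481670) = -1/6481670 ≈ -1.5428e-7)
(w + Q)*(-3200109 + T) = (-1/6481670 + 4331238)*(-3200109 + 4976547) = (28073655407459/6481670)*1776438 = 24935554132357825521/3240835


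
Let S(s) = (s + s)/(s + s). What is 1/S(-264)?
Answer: 1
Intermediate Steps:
S(s) = 1 (S(s) = (2*s)/((2*s)) = (2*s)*(1/(2*s)) = 1)
1/S(-264) = 1/1 = 1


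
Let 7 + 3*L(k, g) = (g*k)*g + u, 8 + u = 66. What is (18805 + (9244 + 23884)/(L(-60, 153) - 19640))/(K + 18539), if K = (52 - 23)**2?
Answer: 9173102287/9453622140 ≈ 0.97033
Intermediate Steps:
u = 58 (u = -8 + 66 = 58)
L(k, g) = 17 + k*g**2/3 (L(k, g) = -7/3 + ((g*k)*g + 58)/3 = -7/3 + (k*g**2 + 58)/3 = -7/3 + (58 + k*g**2)/3 = -7/3 + (58/3 + k*g**2/3) = 17 + k*g**2/3)
K = 841 (K = 29**2 = 841)
(18805 + (9244 + 23884)/(L(-60, 153) - 19640))/(K + 18539) = (18805 + (9244 + 23884)/((17 + (1/3)*(-60)*153**2) - 19640))/(841 + 18539) = (18805 + 33128/((17 + (1/3)*(-60)*23409) - 19640))/19380 = (18805 + 33128/((17 - 468180) - 19640))*(1/19380) = (18805 + 33128/(-468163 - 19640))*(1/19380) = (18805 + 33128/(-487803))*(1/19380) = (18805 + 33128*(-1/487803))*(1/19380) = (18805 - 33128/487803)*(1/19380) = (9173102287/487803)*(1/19380) = 9173102287/9453622140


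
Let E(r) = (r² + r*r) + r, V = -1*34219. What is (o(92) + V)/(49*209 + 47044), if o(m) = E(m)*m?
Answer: 1531621/57285 ≈ 26.737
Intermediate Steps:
V = -34219
E(r) = r + 2*r² (E(r) = (r² + r²) + r = 2*r² + r = r + 2*r²)
o(m) = m²*(1 + 2*m) (o(m) = (m*(1 + 2*m))*m = m²*(1 + 2*m))
(o(92) + V)/(49*209 + 47044) = (92²*(1 + 2*92) - 34219)/(49*209 + 47044) = (8464*(1 + 184) - 34219)/(10241 + 47044) = (8464*185 - 34219)/57285 = (1565840 - 34219)*(1/57285) = 1531621*(1/57285) = 1531621/57285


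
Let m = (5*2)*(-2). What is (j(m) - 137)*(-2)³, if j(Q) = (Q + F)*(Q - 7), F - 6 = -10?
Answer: -4088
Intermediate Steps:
F = -4 (F = 6 - 10 = -4)
m = -20 (m = 10*(-2) = -20)
j(Q) = (-7 + Q)*(-4 + Q) (j(Q) = (Q - 4)*(Q - 7) = (-4 + Q)*(-7 + Q) = (-7 + Q)*(-4 + Q))
(j(m) - 137)*(-2)³ = ((28 + (-20)² - 11*(-20)) - 137)*(-2)³ = ((28 + 400 + 220) - 137)*(-8) = (648 - 137)*(-8) = 511*(-8) = -4088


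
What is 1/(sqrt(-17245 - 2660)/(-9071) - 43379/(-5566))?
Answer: 19867035693810074/154835712129632461 + 281022809276*I*sqrt(19905)/154835712129632461 ≈ 0.12831 + 0.00025607*I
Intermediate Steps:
1/(sqrt(-17245 - 2660)/(-9071) - 43379/(-5566)) = 1/(sqrt(-19905)*(-1/9071) - 43379*(-1/5566)) = 1/((I*sqrt(19905))*(-1/9071) + 43379/5566) = 1/(-I*sqrt(19905)/9071 + 43379/5566) = 1/(43379/5566 - I*sqrt(19905)/9071)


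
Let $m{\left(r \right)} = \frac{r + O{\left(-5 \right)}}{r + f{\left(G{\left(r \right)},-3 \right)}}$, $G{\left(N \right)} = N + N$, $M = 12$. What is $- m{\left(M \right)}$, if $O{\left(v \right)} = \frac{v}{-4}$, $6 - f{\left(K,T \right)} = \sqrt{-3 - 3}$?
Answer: $- \frac{159}{220} - \frac{53 i \sqrt{6}}{1320} \approx -0.72273 - 0.098351 i$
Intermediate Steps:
$G{\left(N \right)} = 2 N$
$f{\left(K,T \right)} = 6 - i \sqrt{6}$ ($f{\left(K,T \right)} = 6 - \sqrt{-3 - 3} = 6 - \sqrt{-6} = 6 - i \sqrt{6}$)
$O{\left(v \right)} = - \frac{v}{4}$ ($O{\left(v \right)} = v \left(- \frac{1}{4}\right) = - \frac{v}{4}$)
$m{\left(r \right)} = \frac{\frac{5}{4} + r}{6 + r - i \sqrt{6}}$ ($m{\left(r \right)} = \frac{r - - \frac{5}{4}}{r + \left(6 - i \sqrt{6}\right)} = \frac{r + \frac{5}{4}}{6 + r - i \sqrt{6}} = \frac{\frac{5}{4} + r}{6 + r - i \sqrt{6}}$)
$- m{\left(M \right)} = - \frac{\frac{5}{4} + 12}{6 + 12 - i \sqrt{6}} = - \frac{53}{\left(18 - i \sqrt{6}\right) 4} = - \frac{53}{4 \left(18 - i \sqrt{6}\right)}$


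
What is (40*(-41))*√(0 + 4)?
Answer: -3280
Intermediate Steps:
(40*(-41))*√(0 + 4) = -1640*√4 = -1640*2 = -3280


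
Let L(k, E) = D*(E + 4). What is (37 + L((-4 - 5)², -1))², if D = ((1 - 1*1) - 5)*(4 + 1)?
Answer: 1444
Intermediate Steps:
D = -25 (D = ((1 - 1) - 5)*5 = (0 - 5)*5 = -5*5 = -25)
L(k, E) = -100 - 25*E (L(k, E) = -25*(E + 4) = -25*(4 + E) = -100 - 25*E)
(37 + L((-4 - 5)², -1))² = (37 + (-100 - 25*(-1)))² = (37 + (-100 + 25))² = (37 - 75)² = (-38)² = 1444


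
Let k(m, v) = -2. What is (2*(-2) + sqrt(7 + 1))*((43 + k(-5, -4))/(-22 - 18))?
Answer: 41/10 - 41*sqrt(2)/20 ≈ 1.2009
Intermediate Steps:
(2*(-2) + sqrt(7 + 1))*((43 + k(-5, -4))/(-22 - 18)) = (2*(-2) + sqrt(7 + 1))*((43 - 2)/(-22 - 18)) = (-4 + sqrt(8))*(41/(-40)) = (-4 + 2*sqrt(2))*(41*(-1/40)) = (-4 + 2*sqrt(2))*(-41/40) = 41/10 - 41*sqrt(2)/20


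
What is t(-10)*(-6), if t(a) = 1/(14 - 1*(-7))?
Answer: -2/7 ≈ -0.28571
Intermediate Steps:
t(a) = 1/21 (t(a) = 1/(14 + 7) = 1/21)
t(-10)*(-6) = (1/21)*(-6) = -2/7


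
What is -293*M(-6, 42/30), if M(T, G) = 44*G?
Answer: -90244/5 ≈ -18049.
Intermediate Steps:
-293*M(-6, 42/30) = -12892*42/30 = -12892*42*(1/30) = -12892*7/5 = -293*308/5 = -90244/5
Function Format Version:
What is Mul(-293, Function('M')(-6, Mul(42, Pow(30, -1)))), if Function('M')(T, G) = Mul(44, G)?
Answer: Rational(-90244, 5) ≈ -18049.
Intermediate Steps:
Mul(-293, Function('M')(-6, Mul(42, Pow(30, -1)))) = Mul(-293, Mul(44, Mul(42, Pow(30, -1)))) = Mul(-293, Mul(44, Mul(42, Rational(1, 30)))) = Mul(-293, Mul(44, Rational(7, 5))) = Mul(-293, Rational(308, 5)) = Rational(-90244, 5)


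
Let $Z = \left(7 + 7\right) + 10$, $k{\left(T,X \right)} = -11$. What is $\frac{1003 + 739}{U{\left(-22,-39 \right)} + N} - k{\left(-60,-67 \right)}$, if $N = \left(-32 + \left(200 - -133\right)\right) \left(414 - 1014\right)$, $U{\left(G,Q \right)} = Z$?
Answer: $\frac{992297}{90288} \approx 10.99$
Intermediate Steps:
$Z = 24$ ($Z = 14 + 10 = 24$)
$U{\left(G,Q \right)} = 24$
$N = -180600$ ($N = \left(-32 + \left(200 + 133\right)\right) \left(-600\right) = \left(-32 + 333\right) \left(-600\right) = 301 \left(-600\right) = -180600$)
$\frac{1003 + 739}{U{\left(-22,-39 \right)} + N} - k{\left(-60,-67 \right)} = \frac{1003 + 739}{24 - 180600} - -11 = \frac{1742}{-180576} + 11 = 1742 \left(- \frac{1}{180576}\right) + 11 = - \frac{871}{90288} + 11 = \frac{992297}{90288}$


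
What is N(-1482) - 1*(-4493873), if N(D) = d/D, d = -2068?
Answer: 3329960927/741 ≈ 4.4939e+6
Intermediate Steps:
N(D) = -2068/D
N(-1482) - 1*(-4493873) = -2068/(-1482) - 1*(-4493873) = -2068*(-1/1482) + 4493873 = 1034/741 + 4493873 = 3329960927/741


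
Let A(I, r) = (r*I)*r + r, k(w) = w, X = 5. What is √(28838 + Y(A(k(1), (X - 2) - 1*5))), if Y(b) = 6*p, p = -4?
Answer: √28814 ≈ 169.75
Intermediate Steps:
A(I, r) = r + I*r² (A(I, r) = (I*r)*r + r = I*r² + r = r + I*r²)
Y(b) = -24 (Y(b) = 6*(-4) = -24)
√(28838 + Y(A(k(1), (X - 2) - 1*5))) = √(28838 - 24) = √28814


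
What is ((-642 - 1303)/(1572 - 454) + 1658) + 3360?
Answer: 5608179/1118 ≈ 5016.3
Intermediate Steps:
((-642 - 1303)/(1572 - 454) + 1658) + 3360 = (-1945/1118 + 1658) + 3360 = 1851699/1118 + 3360 = 5608179/1118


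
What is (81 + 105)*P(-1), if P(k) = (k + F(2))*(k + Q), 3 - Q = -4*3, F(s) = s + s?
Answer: 7812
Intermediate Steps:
F(s) = 2*s
Q = 15 (Q = 3 - (-4)*3 = 3 - 1*(-12) = 3 + 12 = 15)
P(k) = (4 + k)*(15 + k) (P(k) = (k + 2*2)*(k + 15) = (k + 4)*(15 + k) = (4 + k)*(15 + k))
(81 + 105)*P(-1) = (81 + 105)*(60 + (-1)**2 + 19*(-1)) = 186*(60 + 1 - 19) = 186*42 = 7812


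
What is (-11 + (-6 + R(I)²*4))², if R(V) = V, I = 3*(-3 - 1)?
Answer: 312481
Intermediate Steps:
I = -12 (I = 3*(-4) = -12)
(-11 + (-6 + R(I)²*4))² = (-11 + (-6 + (-12)²*4))² = (-11 + (-6 + 144*4))² = (-11 + (-6 + 576))² = (-11 + 570)² = 559² = 312481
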